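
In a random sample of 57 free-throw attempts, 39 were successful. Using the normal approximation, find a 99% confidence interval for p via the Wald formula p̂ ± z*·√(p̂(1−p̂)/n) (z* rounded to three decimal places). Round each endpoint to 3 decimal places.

The sample proportion is 39/57 = 0.68421.
Standard error of p̂: √(0.216066/57) = √0.003790640 = 0.061568.
The 99% critical value is z* = 2.576.
Margin of error: 2.576 × 0.061568 = 0.15860.
CI: 0.68421 ± 0.15860 = (0.526, 0.843).

(0.526, 0.843)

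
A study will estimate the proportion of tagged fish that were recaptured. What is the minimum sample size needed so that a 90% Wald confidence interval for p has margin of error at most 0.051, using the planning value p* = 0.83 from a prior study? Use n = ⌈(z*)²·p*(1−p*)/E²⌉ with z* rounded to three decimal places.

n = 147

z* = 1.645 at the 90% level.
p*(1−p*) = 0.1411.
Required n before rounding: 2.706025 × 0.1411 / 0.051² = 146.797.
Rounding up, n = 147.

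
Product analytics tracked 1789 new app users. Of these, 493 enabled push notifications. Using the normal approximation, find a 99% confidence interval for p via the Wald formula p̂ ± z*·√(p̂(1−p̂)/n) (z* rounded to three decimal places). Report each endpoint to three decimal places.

The sample proportion is 493/1789 = 0.27557.
SE = √(p̂(1−p̂)/n) = √(0.199632/1789) = 0.010564.
For 99% confidence, z* = 2.576.
Margin of error: 2.576 × 0.010564 = 0.02721.
Interval: 0.27557 ± 0.02721 → (0.248, 0.303).

(0.248, 0.303)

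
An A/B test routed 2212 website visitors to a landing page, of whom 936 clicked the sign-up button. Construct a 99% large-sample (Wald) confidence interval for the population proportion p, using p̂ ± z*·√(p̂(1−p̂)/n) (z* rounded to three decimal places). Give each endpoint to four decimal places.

Sample proportion p̂ = 936/2212 = 0.42315.
SE = √(p̂(1−p̂)/n) = √(0.244094/2212) = 0.010505.
z* = 2.576 at the 99% level.
Margin of error: 2.576 × 0.010505 = 0.02706.
Interval: 0.42315 ± 0.02706 → (0.3961, 0.4502).

(0.3961, 0.4502)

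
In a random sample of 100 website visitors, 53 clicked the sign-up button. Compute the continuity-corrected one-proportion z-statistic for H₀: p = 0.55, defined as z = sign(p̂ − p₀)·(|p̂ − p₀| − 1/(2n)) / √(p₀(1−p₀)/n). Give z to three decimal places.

z = -0.302

With x = 53 successes in n = 100, p̂ = 0.53000. p̂ − p₀ = -0.020000.
Continuity correction 1/(2n) = 1/200 = 0.005000.
Corrected numerator: |-0.020000| − 0.005000 = 0.015000.
Under H₀, SE = √(p₀(1−p₀)/n) = √(0.55·0.45/100) = √0.002475000 = 0.049749.
z = −0.015000/0.049749 = -0.302.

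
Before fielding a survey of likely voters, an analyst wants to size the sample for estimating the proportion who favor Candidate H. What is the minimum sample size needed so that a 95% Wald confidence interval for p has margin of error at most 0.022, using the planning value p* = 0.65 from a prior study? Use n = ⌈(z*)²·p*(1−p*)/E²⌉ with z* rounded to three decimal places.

z* = 1.960 at the 95% level.
p*(1−p*) = 0.2275.
Required n before rounding: 3.841600 × 0.2275 / 0.022² = 1805.711.
Rounding up, n = 1806.

n = 1806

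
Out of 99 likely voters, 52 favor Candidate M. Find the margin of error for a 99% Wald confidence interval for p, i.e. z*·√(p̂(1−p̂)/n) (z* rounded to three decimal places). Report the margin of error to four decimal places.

p̂ = 52/99 = 0.52525.
SE(p̂) = √(0.52525·0.47475/99) = 0.050188.
The 99% critical value is z* = 2.576.
So ME = 0.1293.

ME = 0.1293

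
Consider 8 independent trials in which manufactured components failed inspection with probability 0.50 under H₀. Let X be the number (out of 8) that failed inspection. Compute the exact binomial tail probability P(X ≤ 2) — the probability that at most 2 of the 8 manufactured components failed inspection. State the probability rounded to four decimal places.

P = 0.1445

X is binomial with n = 8 and p = 0.50.
P(X ≤ 2) = C(8,0)·0.50^0·0.50^8 + C(8,1)·0.50^1·0.50^7 + C(8,2)·0.50^2·0.50^6.
= 0.003906 + 0.031250 + 0.109375 = 0.1445.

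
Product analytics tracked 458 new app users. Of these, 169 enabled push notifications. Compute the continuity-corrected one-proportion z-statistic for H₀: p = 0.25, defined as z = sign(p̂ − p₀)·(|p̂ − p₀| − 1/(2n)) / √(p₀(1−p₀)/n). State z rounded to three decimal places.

With x = 169 successes in n = 458, p̂ = 0.36900. p̂ − p₀ = 0.118996.
Continuity correction 1/(2n) = 1/916 = 0.001092.
Corrected numerator: |0.118996| − 0.001092 = 0.117904.
Under H₀, SE = √(p₀(1−p₀)/n) = √(0.25·0.75/458) = √0.000409389 = 0.020233.
z = +0.117904/0.020233 = 5.827.

z = 5.827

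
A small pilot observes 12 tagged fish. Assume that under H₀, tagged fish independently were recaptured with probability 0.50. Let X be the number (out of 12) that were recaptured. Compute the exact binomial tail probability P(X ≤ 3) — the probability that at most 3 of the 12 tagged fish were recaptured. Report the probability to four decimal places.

X ~ Binomial(n=12, p=0.50).
P(X ≤ 3) = C(12,0)·0.50^0·0.50^12 + C(12,1)·0.50^1·0.50^11 + C(12,2)·0.50^2·0.50^10 + C(12,3)·0.50^3·0.50^9.
= 0.000244 + 0.002930 + 0.016113 + 0.053711 = 0.0730.

P = 0.0730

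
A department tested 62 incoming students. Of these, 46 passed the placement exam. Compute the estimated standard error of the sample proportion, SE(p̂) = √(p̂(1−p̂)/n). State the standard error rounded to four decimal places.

SE = 0.0556

p̂ = 46/62 = 0.74194.
p̂(1−p̂) = 0.74194·0.25806 = 0.191465.
SE = √(0.191465/62) = 0.0556.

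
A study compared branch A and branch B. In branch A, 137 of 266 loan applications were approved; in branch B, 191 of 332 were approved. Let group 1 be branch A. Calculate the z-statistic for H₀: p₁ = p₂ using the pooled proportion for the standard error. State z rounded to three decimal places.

p̂₁ = 137/266 = 0.51504, p̂₂ = 191/332 = 0.57530.
Pooling: p̂ = 328/598 = 0.54849.
SE = √[p̂(1−p̂)(1/n₁+1/n₂)] = √[0.54849·0.45151·(1/266+1/332)] ≈ 0.040950.
z = -0.06026/0.040950 = -1.472.

z = -1.472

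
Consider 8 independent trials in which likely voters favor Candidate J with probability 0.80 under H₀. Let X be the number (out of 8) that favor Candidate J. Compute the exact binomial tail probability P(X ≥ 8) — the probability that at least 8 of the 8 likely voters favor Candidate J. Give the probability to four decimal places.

P = 0.1678

X ~ Binomial(n=8, p=0.80).
P(X ≥ 8) = C(8,8)·0.80^8·0.20^0.
= 0.167772 = 0.1678.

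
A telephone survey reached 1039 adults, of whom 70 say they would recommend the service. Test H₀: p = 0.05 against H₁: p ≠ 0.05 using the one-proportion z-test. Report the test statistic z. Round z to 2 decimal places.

Sample proportion p̂ = 70/1039 = 0.06737.
Null standard error: √(0.05·0.95/1039) = √0.000045717 = 0.006761.
Test statistic: z = 0.01737/0.006761 = 2.57.

z = 2.57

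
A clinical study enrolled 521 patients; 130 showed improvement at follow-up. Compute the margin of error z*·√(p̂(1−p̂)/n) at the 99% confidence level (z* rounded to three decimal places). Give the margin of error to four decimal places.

ME = 0.0488

The sample proportion is 130/521 = 0.24952.
SE = √(p̂(1−p̂)/n) = √(0.187260/521) = 0.018958.
For 99% confidence, z* = 2.576.
Margin of error = z*·SE = 2.576 × 0.018958 = 0.0488.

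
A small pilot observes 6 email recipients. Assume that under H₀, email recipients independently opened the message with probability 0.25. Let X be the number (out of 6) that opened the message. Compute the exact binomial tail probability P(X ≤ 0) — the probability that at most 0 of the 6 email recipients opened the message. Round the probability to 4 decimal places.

X is binomial with n = 6 and p = 0.25.
P(X ≤ 0) = C(6,0)·0.25^0·0.75^6.
= 0.177979 = 0.1780.

P = 0.1780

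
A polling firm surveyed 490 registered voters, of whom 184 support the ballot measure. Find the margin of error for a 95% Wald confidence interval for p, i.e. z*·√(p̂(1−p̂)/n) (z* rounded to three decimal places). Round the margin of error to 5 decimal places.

ME = 0.04288

The sample proportion is 184/490 = 0.37551.
SE = √(p̂(1−p̂)/n) = √(0.234502/490) = 0.021876.
The 95% critical value is z* = 1.960.
So ME = 0.04288.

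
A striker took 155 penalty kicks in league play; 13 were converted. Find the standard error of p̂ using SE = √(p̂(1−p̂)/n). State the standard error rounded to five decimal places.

With x = 13 successes in n = 155, p̂ = 0.08387.
p̂(1−p̂) = 0.076836.
Dividing by n and taking the root: √0.000495716 = 0.02226.

SE = 0.02226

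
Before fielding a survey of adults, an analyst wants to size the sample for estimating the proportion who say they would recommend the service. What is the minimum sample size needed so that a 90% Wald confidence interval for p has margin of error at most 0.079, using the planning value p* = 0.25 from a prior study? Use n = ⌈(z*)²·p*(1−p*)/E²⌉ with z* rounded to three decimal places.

The 90% critical value is z* = 1.645.
p*(1−p*) = 0.25·0.75 = 0.1875.
(z*)²·p*(1−p*)/E² = 2.706025·0.1875/0.006241 = 81.298.
⌈81.298⌉ = 82.

n = 82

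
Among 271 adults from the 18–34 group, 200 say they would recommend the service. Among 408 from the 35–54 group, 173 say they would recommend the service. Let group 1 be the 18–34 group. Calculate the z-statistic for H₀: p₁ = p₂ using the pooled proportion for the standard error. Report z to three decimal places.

z = 8.053

p̂₁ = 200/271 = 0.73801, p̂₂ = 173/408 = 0.42402.
Pooled p̂ = (200+173)/(271+408) = 373/679 = 0.54934.
SE = √[p̂(1−p̂)(1/n₁+1/n₂)] = √[0.54934·0.45066·(1/271+1/408)] ≈ 0.038991.
z = 0.31399/0.038991 = 8.053.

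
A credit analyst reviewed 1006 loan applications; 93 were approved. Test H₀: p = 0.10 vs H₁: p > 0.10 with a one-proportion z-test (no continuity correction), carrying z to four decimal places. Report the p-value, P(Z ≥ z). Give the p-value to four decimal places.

p-value = 0.7878

With x = 93 successes in n = 1006, p̂ = 0.09245.
Null standard error: √(0.10·0.90/1006) = √0.000089463 = 0.009458.
Test statistic (full precision, shown to 4 dp): z = (93/1006 − 0.10)/SE₀ ≈ -0.7987.
From the standard normal, P(Z ≥ z) = 0.7878.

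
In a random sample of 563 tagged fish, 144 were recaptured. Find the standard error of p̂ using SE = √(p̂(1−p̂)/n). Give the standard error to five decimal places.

With x = 144 successes in n = 563, p̂ = 0.25577.
p̂(1−p̂) = 0.25577·0.74423 = 0.190352.
SE = √(0.190352/563) = √0.000338103 = 0.01839.

SE = 0.01839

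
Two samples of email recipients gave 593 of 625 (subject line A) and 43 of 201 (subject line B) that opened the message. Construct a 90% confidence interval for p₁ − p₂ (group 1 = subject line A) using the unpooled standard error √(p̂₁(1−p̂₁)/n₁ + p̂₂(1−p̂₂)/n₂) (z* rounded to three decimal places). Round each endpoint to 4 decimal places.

(0.6851, 0.7846)

p̂₁ = 593/625 = 0.94880, p̂₂ = 43/201 = 0.21393; p̂₁ − p̂₂ = 0.73487.
Unpooled SE = √(p̂₁(1−p̂₁)/n₁ + p̂₂(1−p̂₂)/n₂) = √(0.000077726 + 0.000836638) = 0.030238.
The 90% critical value is z* = 1.645. Margin of error = 0.04974.
Interval: 0.73487 ± 0.04974 → (0.6851, 0.7846).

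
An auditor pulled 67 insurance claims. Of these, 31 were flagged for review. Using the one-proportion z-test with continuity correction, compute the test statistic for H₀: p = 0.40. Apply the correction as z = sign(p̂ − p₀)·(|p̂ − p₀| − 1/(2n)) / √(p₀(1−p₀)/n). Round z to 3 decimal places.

z = 0.923

p̂ = 31/67 = 0.46269. p̂ − p₀ = 0.062687.
Continuity correction 1/(2n) = 1/134 = 0.007463.
Corrected numerator: |0.062687| − 0.007463 = 0.055224.
Null standard error: √(0.40·0.60/67) = √0.003582090 = 0.059851.
z = (+)0.055224/0.059851 = 0.923.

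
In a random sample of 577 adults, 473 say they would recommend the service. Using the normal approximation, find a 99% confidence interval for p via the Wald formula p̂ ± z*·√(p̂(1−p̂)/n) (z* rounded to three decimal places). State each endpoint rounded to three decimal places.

Sample proportion p̂ = 473/577 = 0.81976.
SE(p̂) = √(0.81976·0.18024/577) = 0.016002.
z* = 2.576 at the 99% level.
Margin = 2.576·0.016002 = 0.04122.
CI: 0.81976 ± 0.04122 = (0.779, 0.861).

(0.779, 0.861)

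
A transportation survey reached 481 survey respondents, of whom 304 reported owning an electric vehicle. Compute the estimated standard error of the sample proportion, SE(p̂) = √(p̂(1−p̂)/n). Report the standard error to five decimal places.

SE = 0.02199

p̂ = 304/481 = 0.63202.
p̂(1−p̂) = 0.63202·0.36798 = 0.232571.
Dividing by n and taking the root: √0.000483516 = 0.02199.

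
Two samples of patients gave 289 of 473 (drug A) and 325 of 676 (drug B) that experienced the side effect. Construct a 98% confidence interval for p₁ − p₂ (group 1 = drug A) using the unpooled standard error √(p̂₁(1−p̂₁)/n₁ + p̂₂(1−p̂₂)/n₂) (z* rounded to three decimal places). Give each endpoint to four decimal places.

(0.0615, 0.1989)

p̂₁ = 0.61099, p̂₂ = 0.48077, so the observed difference is 0.13022.
SE = √(0.000502496 + 0.000369275) = √0.000871771 = 0.029526.
The 98% critical value is z* = 2.326. Margin = 2.326·0.029526 = 0.06868.
So the interval runs from 0.0615 to 0.1989.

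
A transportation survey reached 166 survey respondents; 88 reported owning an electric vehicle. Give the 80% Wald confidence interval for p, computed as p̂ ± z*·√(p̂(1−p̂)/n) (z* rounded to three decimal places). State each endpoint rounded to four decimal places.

(0.4805, 0.5798)

With x = 88 successes in n = 166, p̂ = 0.53012.
Standard error of p̂: √(0.249093/166) = √0.001500559 = 0.038737.
z* = 1.282 at the 80% level.
Margin = 1.282·0.038737 = 0.04966.
Interval: 0.53012 ± 0.04966 → (0.4805, 0.5798).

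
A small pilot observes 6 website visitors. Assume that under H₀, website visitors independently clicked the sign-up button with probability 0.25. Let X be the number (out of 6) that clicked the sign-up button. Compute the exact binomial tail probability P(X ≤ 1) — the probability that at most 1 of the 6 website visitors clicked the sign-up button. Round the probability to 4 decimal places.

P = 0.5339

X is binomial with n = 6 and p = 0.25.
P(X ≤ 1) = C(6,0)·0.25^0·0.75^6 + C(6,1)·0.25^1·0.75^5.
= 0.177979 + 0.355957 = 0.5339.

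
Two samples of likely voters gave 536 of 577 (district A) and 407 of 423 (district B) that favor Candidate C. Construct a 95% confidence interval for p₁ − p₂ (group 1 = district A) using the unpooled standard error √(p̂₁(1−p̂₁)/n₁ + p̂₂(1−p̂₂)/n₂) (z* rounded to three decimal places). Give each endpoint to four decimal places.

p̂₁ = 536/577 = 0.92894, p̂₂ = 407/423 = 0.96217; p̂₁ − p̂₂ = -0.03323.
SE = √(0.000114399 + 0.000086039) = √0.000200438 = 0.014158.
The 95% critical value is z* = 1.960. Margin = 1.960·0.014158 = 0.02775.
Interval: -0.03323 ± 0.02775 → (-0.0610, -0.0055).

(-0.0610, -0.0055)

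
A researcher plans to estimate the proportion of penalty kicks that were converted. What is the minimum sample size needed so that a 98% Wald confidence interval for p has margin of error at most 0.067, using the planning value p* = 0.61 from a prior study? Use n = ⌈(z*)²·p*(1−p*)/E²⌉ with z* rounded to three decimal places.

z* = 2.326 at the 98% level.
p*(1−p*) = 0.61·0.39 = 0.2379.
(z*)²·p*(1−p*)/E² = 5.410276·0.2379/0.004489 = 286.724.
⌈286.724⌉ = 287.

n = 287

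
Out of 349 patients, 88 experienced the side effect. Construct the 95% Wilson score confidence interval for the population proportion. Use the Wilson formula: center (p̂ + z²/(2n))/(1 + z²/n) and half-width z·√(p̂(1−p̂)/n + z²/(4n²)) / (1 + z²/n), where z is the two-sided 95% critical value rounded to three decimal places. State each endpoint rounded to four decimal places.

p̂ = 88/349 = 0.25215; z = 1.960, so z² = 3.841600.
Denominator 1 + z²/n = 1 + 3.841600/349 = 1.011007.
Adjusted center: (0.25215 + z²/(2n))/1.011007 = 0.25485.
Radicand: p̂(1−p̂)/n + z²/(4n²) = 0.000540315 + 0.000007885 = 0.000548200.
Half-width = z·√(radicand)/denom = 1.960·0.023414/1.011007 = 0.04539.
CI: 0.25485 ± 0.04539 = (0.2095, 0.3002).

(0.2095, 0.3002)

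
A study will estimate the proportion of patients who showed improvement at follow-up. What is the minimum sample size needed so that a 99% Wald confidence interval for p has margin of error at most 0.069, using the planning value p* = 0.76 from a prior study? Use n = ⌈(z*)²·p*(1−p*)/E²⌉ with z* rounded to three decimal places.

n = 255

z* = 2.576 at the 99% level.
p*(1−p*) = 0.1824.
Required n before rounding: 6.635776 × 0.1824 / 0.069² = 254.225.
Rounding up, n = 255.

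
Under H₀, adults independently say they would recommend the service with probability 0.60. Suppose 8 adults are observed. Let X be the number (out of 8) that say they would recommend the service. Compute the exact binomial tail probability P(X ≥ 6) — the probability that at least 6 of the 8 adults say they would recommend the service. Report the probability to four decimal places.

X ~ Binomial(n=8, p=0.60).
P(X ≥ 6) = C(8,6)·0.60^6·0.40^2 + C(8,7)·0.60^7·0.40^1 + C(8,8)·0.60^8·0.40^0.
= 0.209019 + 0.089580 + 0.016796 = 0.3154.

P = 0.3154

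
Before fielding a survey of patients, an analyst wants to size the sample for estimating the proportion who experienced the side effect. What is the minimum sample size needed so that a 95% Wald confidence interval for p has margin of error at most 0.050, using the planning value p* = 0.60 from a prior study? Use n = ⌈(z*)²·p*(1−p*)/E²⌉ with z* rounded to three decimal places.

The 95% critical value is z* = 1.960.
p*(1−p*) = 0.60·0.40 = 0.2400.
Required n before rounding: 3.841600 × 0.2400 / 0.050² = 368.794.
Rounding up, n = 369.

n = 369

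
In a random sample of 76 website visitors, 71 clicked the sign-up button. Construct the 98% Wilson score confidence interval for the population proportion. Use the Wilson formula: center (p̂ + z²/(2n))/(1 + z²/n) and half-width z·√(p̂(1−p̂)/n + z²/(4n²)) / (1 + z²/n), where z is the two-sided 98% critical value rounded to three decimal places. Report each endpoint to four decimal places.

Here p̂ = 71/76 = 0.93421 and z = 2.326 (z² = 5.410276).
1 + z²/n = 1.071188.
Adjusted center: (0.93421 + z²/(2n))/1.071188 = 0.90535.
Radicand: p̂(1−p̂)/n + z²/(4n²) = 0.000808700 + 0.000234171 = 0.001042871.
Half-width = z·√(radicand)/denom = 2.326·0.032294/1.071188 = 0.07012.
CI: 0.90535 ± 0.07012 = (0.8352, 0.9755).

(0.8352, 0.9755)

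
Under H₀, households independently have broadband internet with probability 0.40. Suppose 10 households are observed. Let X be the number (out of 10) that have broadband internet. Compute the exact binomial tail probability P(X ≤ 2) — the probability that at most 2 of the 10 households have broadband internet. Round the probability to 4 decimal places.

X is binomial with n = 10 and p = 0.40.
P(X ≤ 2) = C(10,0)·0.40^0·0.60^10 + C(10,1)·0.40^1·0.60^9 + C(10,2)·0.40^2·0.60^8.
= 0.006047 + 0.040311 + 0.120932 = 0.1673.

P = 0.1673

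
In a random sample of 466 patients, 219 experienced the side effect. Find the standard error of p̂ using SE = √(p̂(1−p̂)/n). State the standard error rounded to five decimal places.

p̂ = 219/466 = 0.46996.
p̂(1−p̂) = 0.249098.
SE = √(0.249098/466) = √0.000534545 = 0.02312.

SE = 0.02312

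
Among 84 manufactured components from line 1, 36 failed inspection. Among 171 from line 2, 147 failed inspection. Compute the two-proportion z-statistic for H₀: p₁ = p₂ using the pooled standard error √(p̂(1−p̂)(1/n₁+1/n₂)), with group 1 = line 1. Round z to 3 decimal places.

z = -7.187

p̂₁ = 36/84 = 0.42857, p̂₂ = 147/171 = 0.85965.
Pooled p̂ = (36+147)/(84+171) = 183/255 = 0.71765.
SE = √[p̂(1−p̂)(1/n₁+1/n₂)] = √[0.71765·0.28235·(1/84+1/171)] ≈ 0.059977.
z = -0.43108/0.059977 = -7.187.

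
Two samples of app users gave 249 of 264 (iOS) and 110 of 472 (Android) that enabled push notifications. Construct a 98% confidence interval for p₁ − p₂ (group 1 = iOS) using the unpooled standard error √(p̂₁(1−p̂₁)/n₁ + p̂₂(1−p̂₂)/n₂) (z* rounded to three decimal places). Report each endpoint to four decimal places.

p̂₁ = 249/264 = 0.94318, p̂₂ = 110/472 = 0.23305; p̂₁ − p̂₂ = 0.71013.
SE = √(0.000202992 + 0.000378683) = √0.000581675 = 0.024118.
The 98% critical value is z* = 2.326. Margin = 2.326·0.024118 = 0.05610.
Interval: 0.71013 ± 0.05610 → (0.6540, 0.7662).

(0.6540, 0.7662)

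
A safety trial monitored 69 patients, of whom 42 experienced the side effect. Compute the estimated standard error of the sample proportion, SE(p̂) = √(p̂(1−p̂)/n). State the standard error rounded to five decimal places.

SE = 0.05875

The sample proportion is 42/69 = 0.60870.
p̂(1−p̂) = 0.60870·0.39130 = 0.238184.
SE = √(0.238184/69) = √0.003451942 = 0.05875.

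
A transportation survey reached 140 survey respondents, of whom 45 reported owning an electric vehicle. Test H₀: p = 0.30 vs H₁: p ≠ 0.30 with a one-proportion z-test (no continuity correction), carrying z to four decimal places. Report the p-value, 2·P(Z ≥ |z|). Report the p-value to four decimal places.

p-value = 0.5801

The sample proportion is 45/140 = 0.32143.
Null standard error: √(0.30·0.70/140) = √0.001500000 = 0.038730.
Test statistic (full precision, shown to 4 dp): z = (45/140 − 0.30)/SE₀ ≈ 0.5533.
From the standard normal, 2·P(Z ≥ |z|) = 0.5801.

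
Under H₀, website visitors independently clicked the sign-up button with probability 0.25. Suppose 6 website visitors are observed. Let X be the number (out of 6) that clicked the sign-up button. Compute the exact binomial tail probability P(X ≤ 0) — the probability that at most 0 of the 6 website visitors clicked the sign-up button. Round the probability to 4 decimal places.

X is binomial with n = 6 and p = 0.25.
P(X ≤ 0) = C(6,0)·0.25^0·0.75^6.
= 0.177979 = 0.1780.

P = 0.1780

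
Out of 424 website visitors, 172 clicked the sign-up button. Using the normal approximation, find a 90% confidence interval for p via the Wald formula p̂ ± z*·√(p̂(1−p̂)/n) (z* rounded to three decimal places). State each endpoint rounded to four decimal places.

(0.3664, 0.4449)

The sample proportion is 172/424 = 0.40566.
SE = √(p̂(1−p̂)/n) = √(0.241100/424) = 0.023846.
For 90% confidence, z* = 1.645.
Margin of error: 1.645 × 0.023846 = 0.03923.
So the interval runs from 0.3664 to 0.4449.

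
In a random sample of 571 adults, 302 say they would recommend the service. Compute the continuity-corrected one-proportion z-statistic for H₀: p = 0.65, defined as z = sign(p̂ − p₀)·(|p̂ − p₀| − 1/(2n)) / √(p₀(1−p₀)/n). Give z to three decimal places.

z = -6.023

With x = 302 successes in n = 571, p̂ = 0.52890. p̂ − p₀ = -0.121103.
1/(2n) = 0.000876.
Corrected numerator: |-0.121103| − 0.000876 = 0.120227.
SE₀ = √(0.65·0.35/571) = 0.019961.
z = −0.120227/0.019961 = -6.023.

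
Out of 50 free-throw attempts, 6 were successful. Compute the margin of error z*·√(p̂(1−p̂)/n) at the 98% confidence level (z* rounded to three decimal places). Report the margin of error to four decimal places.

ME = 0.1069

With x = 6 successes in n = 50, p̂ = 0.12000.
Standard error of p̂: √(0.105600/50) = √0.002112000 = 0.045957.
z* = 2.326 at the 98% level.
ME = 2.326·0.045957 = 0.1069.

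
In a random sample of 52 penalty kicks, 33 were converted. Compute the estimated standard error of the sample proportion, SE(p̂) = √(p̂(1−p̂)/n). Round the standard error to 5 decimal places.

SE = 0.06678

p̂ = 33/52 = 0.63462.
p̂(1−p̂) = 0.231877.
SE = √(0.231877/52) = 0.06678.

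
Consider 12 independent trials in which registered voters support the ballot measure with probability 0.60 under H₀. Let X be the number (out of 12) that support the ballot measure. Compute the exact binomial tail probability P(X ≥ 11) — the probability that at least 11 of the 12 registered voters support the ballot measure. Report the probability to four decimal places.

X ~ Binomial(n=12, p=0.60).
P(X ≥ 11) = C(12,11)·0.60^11·0.40^1 + C(12,12)·0.60^12·0.40^0.
= 0.017414 + 0.002177 = 0.0196.

P = 0.0196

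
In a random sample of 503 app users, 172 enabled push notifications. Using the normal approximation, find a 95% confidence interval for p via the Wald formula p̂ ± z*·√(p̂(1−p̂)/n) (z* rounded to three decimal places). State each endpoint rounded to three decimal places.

(0.300, 0.383)

Sample proportion p̂ = 172/503 = 0.34195.
Standard error of p̂: √(0.225020/503) = √0.000447355 = 0.021151.
z* = 1.960 at the 95% level.
Margin of error: 1.960 × 0.021151 = 0.04146.
Interval: 0.34195 ± 0.04146 → (0.300, 0.383).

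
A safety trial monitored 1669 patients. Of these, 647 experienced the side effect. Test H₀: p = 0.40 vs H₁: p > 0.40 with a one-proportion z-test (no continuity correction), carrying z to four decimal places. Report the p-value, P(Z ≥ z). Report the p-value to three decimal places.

p-value = 0.848

p̂ = 647/1669 = 0.38766.
SE₀ = √(0.40·0.60/1669) = 0.011992.
Test statistic (full precision, shown to 4 dp): z = (647/1669 − 0.40)/SE₀ ≈ -1.0293.
From the standard normal, P(Z ≥ z) = 0.848.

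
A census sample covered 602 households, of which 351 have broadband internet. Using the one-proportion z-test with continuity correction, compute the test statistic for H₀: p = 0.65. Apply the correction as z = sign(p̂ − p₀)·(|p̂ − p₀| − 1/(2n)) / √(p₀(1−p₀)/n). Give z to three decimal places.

z = -3.401

With x = 351 successes in n = 602, p̂ = 0.58306. p̂ − p₀ = -0.066944.
Continuity correction 1/(2n) = 1/1204 = 0.000831.
Corrected numerator: |-0.066944| − 0.000831 = 0.066113.
Null standard error: √(0.65·0.35/602) = √0.000377907 = 0.019440.
z = (−)0.066113/0.019440 = -3.401.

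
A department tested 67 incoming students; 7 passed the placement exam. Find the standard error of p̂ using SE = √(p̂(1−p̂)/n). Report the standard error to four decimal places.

The sample proportion is 7/67 = 0.10448.
p̂(1−p̂) = 0.093564.
SE = √(0.093564/67) = √0.001396478 = 0.0374.

SE = 0.0374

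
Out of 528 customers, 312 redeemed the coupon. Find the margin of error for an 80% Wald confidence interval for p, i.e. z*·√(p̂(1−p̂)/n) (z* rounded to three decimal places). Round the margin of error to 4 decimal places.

ME = 0.0274

With x = 312 successes in n = 528, p̂ = 0.59091.
SE = √(p̂(1−p̂)/n) = √(0.241736/528) = 0.021397.
The 80% critical value is z* = 1.282.
ME = 1.282·0.021397 = 0.0274.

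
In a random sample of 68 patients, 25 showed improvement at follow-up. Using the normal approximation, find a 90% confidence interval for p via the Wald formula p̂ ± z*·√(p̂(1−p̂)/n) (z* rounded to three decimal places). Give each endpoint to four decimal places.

The sample proportion is 25/68 = 0.36765.
Standard error of p̂: √(0.232483/68) = √0.003418863 = 0.058471.
The 90% critical value is z* = 1.645.
Margin of error: 1.645 × 0.058471 = 0.09618.
CI: 0.36765 ± 0.09618 = (0.2715, 0.4638).

(0.2715, 0.4638)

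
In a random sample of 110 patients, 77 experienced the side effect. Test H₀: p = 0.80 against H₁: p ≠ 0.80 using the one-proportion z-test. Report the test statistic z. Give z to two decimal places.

p̂ = 77/110 = 0.70000.
Null standard error: √(0.80·0.20/110) = √0.001454545 = 0.038139.
z = (0.70000 − 0.80)/0.038139 = -0.10000/0.038139 = -2.62.

z = -2.62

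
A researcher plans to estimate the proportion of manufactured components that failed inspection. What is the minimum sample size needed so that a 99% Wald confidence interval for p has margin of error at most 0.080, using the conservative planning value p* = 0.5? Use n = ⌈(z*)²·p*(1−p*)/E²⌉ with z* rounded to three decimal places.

For 99% confidence, z* = 2.576.
p*(1−p*) = 0.50·0.50 = 0.2500.
(z*)²·p*(1−p*)/E² = 6.635776·0.2500/0.006400 = 259.210.
⌈259.210⌉ = 260.

n = 260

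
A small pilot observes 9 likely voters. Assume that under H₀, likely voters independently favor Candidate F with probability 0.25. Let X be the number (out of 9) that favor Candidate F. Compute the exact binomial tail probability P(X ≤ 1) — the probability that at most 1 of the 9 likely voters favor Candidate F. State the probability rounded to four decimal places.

X is binomial with n = 9 and p = 0.25.
P(X ≤ 1) = C(9,0)·0.25^0·0.75^9 + C(9,1)·0.25^1·0.75^8.
= 0.075085 + 0.225254 = 0.3003.

P = 0.3003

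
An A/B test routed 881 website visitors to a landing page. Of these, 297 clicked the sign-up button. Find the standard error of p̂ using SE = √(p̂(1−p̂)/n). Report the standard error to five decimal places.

SE = 0.01593

With x = 297 successes in n = 881, p̂ = 0.33712.
p̂(1−p̂) = 0.33712·0.66288 = 0.223470.
SE = √(0.223470/881) = √0.000253655 = 0.01593.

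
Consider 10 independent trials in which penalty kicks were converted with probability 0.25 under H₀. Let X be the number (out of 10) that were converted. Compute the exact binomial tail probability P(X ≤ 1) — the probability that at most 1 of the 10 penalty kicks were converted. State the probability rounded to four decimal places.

P = 0.2440

X is binomial with n = 10 and p = 0.25.
P(X ≤ 1) = C(10,0)·0.25^0·0.75^10 + C(10,1)·0.25^1·0.75^9.
= 0.056314 + 0.187712 = 0.2440.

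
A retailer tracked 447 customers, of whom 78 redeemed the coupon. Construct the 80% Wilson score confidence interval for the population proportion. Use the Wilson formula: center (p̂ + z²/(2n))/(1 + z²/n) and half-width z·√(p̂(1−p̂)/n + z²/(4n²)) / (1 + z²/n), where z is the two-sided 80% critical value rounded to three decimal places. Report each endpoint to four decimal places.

Here p̂ = 78/447 = 0.17450 and z = 1.282 (z² = 1.643524).
Denominator 1 + z²/n = 1 + 1.643524/447 = 1.003677.
Adjusted center: (0.17450 + z²/(2n))/1.003677 = 0.17569.
Radicand: p̂(1−p̂)/n + z²/(4n²) = 0.000322254 + 0.000002056 = 0.000324310.
Half-width = z·√(radicand)/denom = 1.282·0.018009/1.003677 = 0.02300.
Interval: 0.17569 ± 0.02300 → (0.1527, 0.1987).

(0.1527, 0.1987)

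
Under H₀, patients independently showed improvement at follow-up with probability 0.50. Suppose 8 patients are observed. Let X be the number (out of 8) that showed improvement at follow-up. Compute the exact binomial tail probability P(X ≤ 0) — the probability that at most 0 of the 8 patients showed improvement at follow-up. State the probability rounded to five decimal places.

X ~ Binomial(n=8, p=0.50).
P(X ≤ 0) = C(8,0)·0.50^0·0.50^8.
= 0.003906 = 0.00391.

P = 0.00391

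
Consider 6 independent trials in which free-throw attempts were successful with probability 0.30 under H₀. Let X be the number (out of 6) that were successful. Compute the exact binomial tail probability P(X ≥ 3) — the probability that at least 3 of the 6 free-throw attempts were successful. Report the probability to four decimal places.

X is binomial with n = 6 and p = 0.30.
P(X ≥ 3) = C(6,3)·0.30^3·0.70^3 + C(6,4)·0.30^4·0.70^2 + C(6,5)·0.30^5·0.70^1 + C(6,6)·0.30^6·0.70^0.
= 0.185220 + 0.059535 + 0.010206 + 0.000729 = 0.2557.

P = 0.2557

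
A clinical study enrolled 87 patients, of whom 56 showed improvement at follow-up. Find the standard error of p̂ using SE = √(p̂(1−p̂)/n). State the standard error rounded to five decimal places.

SE = 0.05134

p̂ = 56/87 = 0.64368.
p̂(1−p̂) = 0.229356.
Dividing by n and taking the root: √0.002636276 = 0.05134.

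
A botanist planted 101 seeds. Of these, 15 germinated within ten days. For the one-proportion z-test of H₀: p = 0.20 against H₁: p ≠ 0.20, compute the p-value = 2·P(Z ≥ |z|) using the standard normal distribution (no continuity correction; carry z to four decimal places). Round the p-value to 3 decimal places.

p-value = 0.196

p̂ = 15/101 = 0.14851.
Under H₀, SE = √(p₀(1−p₀)/n) = √(0.20·0.80/101) = √0.001584158 = 0.039801.
z = (p̂ − p₀)/SE = (15/101 − 0.20)/0.039801 ≈ -1.2935.
From the standard normal, 2·P(Z ≥ |z|) = 0.196.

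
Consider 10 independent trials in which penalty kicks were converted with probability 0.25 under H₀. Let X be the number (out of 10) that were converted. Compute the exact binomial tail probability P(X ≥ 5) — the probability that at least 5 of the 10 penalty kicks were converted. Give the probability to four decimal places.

P = 0.0781

X is binomial with n = 10 and p = 0.25.
P(X ≥ 5) = Σ_{j=5}^{10} C(10,j)·0.25^j·0.75^{10−j}.
= 0.058399 + 0.016222 + 0.003090 + 0.000386 + 0.000029 + 0.000001 = 0.0781.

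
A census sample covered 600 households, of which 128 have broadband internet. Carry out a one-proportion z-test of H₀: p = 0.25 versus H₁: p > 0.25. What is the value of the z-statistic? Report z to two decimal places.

z = -2.07

The sample proportion is 128/600 = 0.21333.
Null standard error: √(0.25·0.75/600) = √0.000312500 = 0.017678.
Test statistic: z = -0.03667/0.017678 = -2.07.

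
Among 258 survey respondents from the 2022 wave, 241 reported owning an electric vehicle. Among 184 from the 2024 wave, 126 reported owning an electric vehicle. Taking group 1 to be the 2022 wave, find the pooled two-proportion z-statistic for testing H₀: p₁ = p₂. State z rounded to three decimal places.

Sample proportions: p̂₁ = 241/258 = 0.93411 and p̂₂ = 126/184 = 0.68478.
Pooled p̂ = (241+126)/(258+184) = 367/442 = 0.83032.
SE = √[p̂(1−p̂)(1/n₁+1/n₂)] = √[0.83032·0.16968·(1/258+1/184)] ≈ 0.036219.
z = 0.24933/0.036219 = 6.884.

z = 6.884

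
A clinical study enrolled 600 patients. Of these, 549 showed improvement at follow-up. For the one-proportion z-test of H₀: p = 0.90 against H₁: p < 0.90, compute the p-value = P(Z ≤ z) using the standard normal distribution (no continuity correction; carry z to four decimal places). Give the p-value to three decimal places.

p-value = 0.890

With x = 549 successes in n = 600, p̂ = 0.91500.
SE₀ = √(0.90·0.10/600) = 0.012247.
z = (p̂ − p₀)/SE = (549/600 − 0.90)/0.012247 ≈ 1.2247.
From the standard normal, P(Z ≤ z) = 0.890.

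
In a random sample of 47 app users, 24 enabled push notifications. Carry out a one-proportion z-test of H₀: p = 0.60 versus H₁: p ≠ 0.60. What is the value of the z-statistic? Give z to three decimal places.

z = -1.251

p̂ = 24/47 = 0.51064.
Null standard error: √(0.60·0.40/47) = √0.005106383 = 0.071459.
Test statistic: z = -0.08936/0.071459 = -1.251.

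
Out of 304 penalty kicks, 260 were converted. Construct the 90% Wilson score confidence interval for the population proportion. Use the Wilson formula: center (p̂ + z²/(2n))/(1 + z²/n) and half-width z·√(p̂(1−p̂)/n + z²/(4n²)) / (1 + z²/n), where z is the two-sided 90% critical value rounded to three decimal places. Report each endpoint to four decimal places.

(0.8189, 0.8853)

p̂ = 260/304 = 0.85526; z = 1.645, so z² = 2.706025.
1 + z²/n = 1.008901.
Adjusted center: (0.85526 + z²/(2n))/1.008901 = 0.85213.
Radicand: p̂(1−p̂)/n + z²/(4n²) = 0.000407198 + 0.000007320 = 0.000414518.
Half-width = z·√(radicand)/denom = 1.645·0.020360/1.008901 = 0.03320.
CI: 0.85213 ± 0.03320 = (0.8189, 0.8853).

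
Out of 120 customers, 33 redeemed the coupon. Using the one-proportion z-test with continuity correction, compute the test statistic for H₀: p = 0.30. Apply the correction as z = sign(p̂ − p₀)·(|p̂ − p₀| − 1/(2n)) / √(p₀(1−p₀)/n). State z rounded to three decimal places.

The sample proportion is 33/120 = 0.27500. p̂ − p₀ = -0.025000.
Continuity correction 1/(2n) = 1/240 = 0.004167.
Corrected numerator: |-0.025000| − 0.004167 = 0.020833.
SE₀ = √(0.30·0.70/120) = 0.041833.
z = (−)0.020833/0.041833 = -0.498.

z = -0.498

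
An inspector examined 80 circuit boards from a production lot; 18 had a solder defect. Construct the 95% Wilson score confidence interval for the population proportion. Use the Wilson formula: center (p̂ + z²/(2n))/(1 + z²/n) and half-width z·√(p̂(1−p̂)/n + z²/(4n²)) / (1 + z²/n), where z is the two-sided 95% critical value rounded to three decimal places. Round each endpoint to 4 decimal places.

Here p̂ = 18/80 = 0.22500 and z = 1.960 (z² = 3.841600).
Denominator 1 + z²/n = 1 + 3.841600/80 = 1.048020.
Adjusted center: (0.22500 + z²/(2n))/1.048020 = 0.23760.
Radicand: p̂(1−p̂)/n + z²/(4n²) = 0.002179688 + 0.000150062 = 0.002329750.
Half-width = 1.960·√0.002329750/1.048020 = 0.09027.
Interval: 0.23760 ± 0.09027 → (0.1473, 0.3279).

(0.1473, 0.3279)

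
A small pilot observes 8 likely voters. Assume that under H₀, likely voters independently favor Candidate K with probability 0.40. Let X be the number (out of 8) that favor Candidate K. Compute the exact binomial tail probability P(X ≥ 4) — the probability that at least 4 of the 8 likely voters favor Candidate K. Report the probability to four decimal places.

X is binomial with n = 8 and p = 0.40.
P(X ≥ 4) = Σ_{j=4}^{8} C(8,j)·0.40^j·0.60^{8−j}.
= 0.232243 + 0.123863 + 0.041288 + 0.007864 + 0.000655 = 0.4059.

P = 0.4059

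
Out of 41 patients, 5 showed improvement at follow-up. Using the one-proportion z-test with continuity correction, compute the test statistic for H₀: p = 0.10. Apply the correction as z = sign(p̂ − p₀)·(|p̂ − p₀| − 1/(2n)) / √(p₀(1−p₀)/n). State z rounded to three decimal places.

z = 0.208

The sample proportion is 5/41 = 0.12195. p̂ − p₀ = 0.021951.
1/(2n) = 0.012195.
Corrected numerator: |0.021951| − 0.012195 = 0.009756.
Null standard error: √(0.10·0.90/41) = √0.002195122 = 0.046852.
z = +0.009756/0.046852 = 0.208.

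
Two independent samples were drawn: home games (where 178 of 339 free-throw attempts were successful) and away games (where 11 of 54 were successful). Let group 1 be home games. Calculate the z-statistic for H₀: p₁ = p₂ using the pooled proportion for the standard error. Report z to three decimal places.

p̂₁ = 178/339 = 0.52507, p̂₂ = 11/54 = 0.20370.
Pooling: p̂ = 189/393 = 0.48092.
Pooled SE = √[0.2496358·0.02146837] ≈ 0.073207.
z = (p̂₁ − p̂₂)/SE = (0.52507 − 0.20370)/0.073207 = 0.32137/0.073207 = 4.390.

z = 4.390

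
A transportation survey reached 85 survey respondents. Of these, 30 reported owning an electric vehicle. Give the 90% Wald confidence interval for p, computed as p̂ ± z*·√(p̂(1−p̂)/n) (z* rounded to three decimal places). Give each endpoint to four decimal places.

Sample proportion p̂ = 30/85 = 0.35294.
SE(p̂) = √(0.35294·0.64706/85) = 0.051834.
z* = 1.645 at the 90% level.
Margin of error: 1.645 × 0.051834 = 0.08527.
Interval: 0.35294 ± 0.08527 → (0.2677, 0.4382).

(0.2677, 0.4382)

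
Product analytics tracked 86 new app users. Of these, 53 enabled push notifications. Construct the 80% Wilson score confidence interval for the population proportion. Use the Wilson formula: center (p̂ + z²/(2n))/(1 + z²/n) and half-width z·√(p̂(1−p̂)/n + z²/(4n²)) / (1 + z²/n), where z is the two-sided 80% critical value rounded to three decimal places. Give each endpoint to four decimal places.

(0.5475, 0.6807)

p̂ = 53/86 = 0.61628; z = 1.282, so z² = 1.643524.
1 + z²/n = 1.019111.
Center = (0.61628 + 0.009555)/1.019111 = 0.61410.
Radicand: p̂(1−p̂)/n + z²/(4n²) = 0.002749758 + 0.000055554 = 0.002805312.
Half-width = 1.282·√0.002805312/1.019111 = 0.06663.
So the interval runs from 0.5475 to 0.6807.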